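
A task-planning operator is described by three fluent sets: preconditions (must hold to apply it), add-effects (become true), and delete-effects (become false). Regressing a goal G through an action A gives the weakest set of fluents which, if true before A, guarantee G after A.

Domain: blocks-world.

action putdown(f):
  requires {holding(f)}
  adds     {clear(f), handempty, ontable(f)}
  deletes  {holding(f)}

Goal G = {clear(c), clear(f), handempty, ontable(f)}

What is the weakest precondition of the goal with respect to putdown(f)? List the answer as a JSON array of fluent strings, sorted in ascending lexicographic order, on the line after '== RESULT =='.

Compute (G \ add) ∪ pre:
  G ∩ del = {}  (empty — regression defined)
  G \ add = {clear(c), clear(f), handempty, ontable(f)} \ {clear(f), handempty, ontable(f)} = {clear(c)}
  ∪ pre   = {clear(c)} ∪ {holding(f)}
          = {clear(c), holding(f)}

== RESULT ==
["clear(c)", "holding(f)"]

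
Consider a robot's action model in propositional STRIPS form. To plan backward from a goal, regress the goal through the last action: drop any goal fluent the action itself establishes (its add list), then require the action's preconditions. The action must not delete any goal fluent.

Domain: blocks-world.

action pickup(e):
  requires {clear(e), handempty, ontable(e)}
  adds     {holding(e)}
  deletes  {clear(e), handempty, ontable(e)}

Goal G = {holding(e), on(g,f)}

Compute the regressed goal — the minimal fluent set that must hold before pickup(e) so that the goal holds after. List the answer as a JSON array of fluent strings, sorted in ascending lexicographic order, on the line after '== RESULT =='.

Regress:
  G ∩ del = {}  (empty — regression defined)
  G \ add = {holding(e), on(g,f)} \ {holding(e)} = {on(g,f)}
  ∪ pre   = {on(g,f)} ∪ {clear(e), handempty, ontable(e)}
          = {clear(e), handempty, on(g,f), ontable(e)}

== RESULT ==
["clear(e)", "handempty", "on(g,f)", "ontable(e)"]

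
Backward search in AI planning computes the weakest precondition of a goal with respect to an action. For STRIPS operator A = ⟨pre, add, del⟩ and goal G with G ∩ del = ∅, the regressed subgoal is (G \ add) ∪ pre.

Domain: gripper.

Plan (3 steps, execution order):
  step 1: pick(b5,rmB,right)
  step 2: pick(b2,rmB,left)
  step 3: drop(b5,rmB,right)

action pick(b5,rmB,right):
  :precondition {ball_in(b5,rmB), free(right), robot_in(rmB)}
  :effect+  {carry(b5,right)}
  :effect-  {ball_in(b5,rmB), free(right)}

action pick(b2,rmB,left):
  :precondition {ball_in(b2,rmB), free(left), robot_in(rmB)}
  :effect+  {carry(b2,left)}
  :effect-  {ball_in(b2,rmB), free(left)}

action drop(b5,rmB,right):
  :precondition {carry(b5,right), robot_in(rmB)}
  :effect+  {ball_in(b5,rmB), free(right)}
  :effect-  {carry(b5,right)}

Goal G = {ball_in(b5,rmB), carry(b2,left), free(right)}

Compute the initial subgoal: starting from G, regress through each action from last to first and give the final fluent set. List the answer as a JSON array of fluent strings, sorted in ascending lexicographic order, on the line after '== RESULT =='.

Work backward from the goal:
  through step 3 (drop(b5,rmB,right)): drop {ball_in(b5,rmB), free(right)}, keep {carry(b2,left)}, require {carry(b5,right), robot_in(rmB)}
    → {carry(b2,left), carry(b5,right), robot_in(rmB)}
  through step 2 (pick(b2,rmB,left)): drop {carry(b2,left)}, keep {carry(b5,right), robot_in(rmB)}, require {ball_in(b2,rmB), free(left), robot_in(rmB)}
    → {ball_in(b2,rmB), carry(b5,right), free(left), robot_in(rmB)}
  through step 1 (pick(b5,rmB,right)): drop {carry(b5,right)}, keep {ball_in(b2,rmB), free(left), robot_in(rmB)}, require {ball_in(b5,rmB), free(right), robot_in(rmB)}
    → {ball_in(b2,rmB), ball_in(b5,rmB), free(left), free(right), robot_in(rmB)}

== RESULT ==
["ball_in(b2,rmB)", "ball_in(b5,rmB)", "free(left)", "free(right)", "robot_in(rmB)"]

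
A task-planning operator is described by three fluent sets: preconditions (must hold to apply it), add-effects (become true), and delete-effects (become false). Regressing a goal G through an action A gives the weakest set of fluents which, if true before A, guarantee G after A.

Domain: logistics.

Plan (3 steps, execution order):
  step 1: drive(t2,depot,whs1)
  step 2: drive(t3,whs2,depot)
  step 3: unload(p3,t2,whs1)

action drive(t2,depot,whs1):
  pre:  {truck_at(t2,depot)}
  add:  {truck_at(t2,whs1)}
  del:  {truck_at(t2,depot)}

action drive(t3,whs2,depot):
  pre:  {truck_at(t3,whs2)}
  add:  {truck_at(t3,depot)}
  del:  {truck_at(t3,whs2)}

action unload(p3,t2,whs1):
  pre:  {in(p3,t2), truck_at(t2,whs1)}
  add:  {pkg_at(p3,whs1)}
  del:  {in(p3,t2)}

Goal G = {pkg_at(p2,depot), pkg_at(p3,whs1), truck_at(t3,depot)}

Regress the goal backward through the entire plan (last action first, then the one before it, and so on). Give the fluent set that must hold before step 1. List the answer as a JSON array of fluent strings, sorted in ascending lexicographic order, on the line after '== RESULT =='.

Work backward from the goal:
  through step 3 (unload(p3,t2,whs1)): drop {pkg_at(p3,whs1)}, keep {pkg_at(p2,depot), truck_at(t3,depot)}, require {in(p3,t2), truck_at(t2,whs1)}
    → {in(p3,t2), pkg_at(p2,depot), truck_at(t2,whs1), truck_at(t3,depot)}
  through step 2 (drive(t3,whs2,depot)): drop {truck_at(t3,depot)}, keep {in(p3,t2), pkg_at(p2,depot), truck_at(t2,whs1)}, require {truck_at(t3,whs2)}
    → {in(p3,t2), pkg_at(p2,depot), truck_at(t2,whs1), truck_at(t3,whs2)}
  through step 1 (drive(t2,depot,whs1)): drop {truck_at(t2,whs1)}, keep {in(p3,t2), pkg_at(p2,depot), truck_at(t3,whs2)}, require {truck_at(t2,depot)}
    → {in(p3,t2), pkg_at(p2,depot), truck_at(t2,depot), truck_at(t3,whs2)}

== RESULT ==
["in(p3,t2)", "pkg_at(p2,depot)", "truck_at(t2,depot)", "truck_at(t3,whs2)"]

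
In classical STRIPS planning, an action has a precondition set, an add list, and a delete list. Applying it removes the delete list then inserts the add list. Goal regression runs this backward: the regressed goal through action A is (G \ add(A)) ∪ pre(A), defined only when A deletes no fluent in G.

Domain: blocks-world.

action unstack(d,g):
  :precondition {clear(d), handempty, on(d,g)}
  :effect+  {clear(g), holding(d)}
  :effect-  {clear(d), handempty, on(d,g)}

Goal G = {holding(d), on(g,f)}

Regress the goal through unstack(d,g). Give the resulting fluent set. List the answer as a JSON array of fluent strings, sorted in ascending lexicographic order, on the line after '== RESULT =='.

Compute (G \ add) ∪ pre:
  G ∩ del = {}  (empty — regression defined)
  G \ add = {holding(d), on(g,f)} \ {clear(g), holding(d)} = {on(g,f)}
  ∪ pre   = {on(g,f)} ∪ {clear(d), handempty, on(d,g)}
          = {clear(d), handempty, on(d,g), on(g,f)}

== RESULT ==
["clear(d)", "handempty", "on(d,g)", "on(g,f)"]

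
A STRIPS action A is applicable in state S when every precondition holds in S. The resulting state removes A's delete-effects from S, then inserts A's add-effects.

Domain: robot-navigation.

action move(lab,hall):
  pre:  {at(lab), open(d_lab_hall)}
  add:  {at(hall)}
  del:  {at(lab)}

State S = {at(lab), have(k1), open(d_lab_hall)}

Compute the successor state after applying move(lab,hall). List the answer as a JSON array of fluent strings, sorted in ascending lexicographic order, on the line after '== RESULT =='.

Progress:
  pre ⊆ S: {at(lab), open(d_lab_hall)} ⊆ S  — applicable
  S \ del = {have(k1), open(d_lab_hall)}
  ∪ add   = {at(hall), have(k1), open(d_lab_hall)}

== RESULT ==
["at(hall)", "have(k1)", "open(d_lab_hall)"]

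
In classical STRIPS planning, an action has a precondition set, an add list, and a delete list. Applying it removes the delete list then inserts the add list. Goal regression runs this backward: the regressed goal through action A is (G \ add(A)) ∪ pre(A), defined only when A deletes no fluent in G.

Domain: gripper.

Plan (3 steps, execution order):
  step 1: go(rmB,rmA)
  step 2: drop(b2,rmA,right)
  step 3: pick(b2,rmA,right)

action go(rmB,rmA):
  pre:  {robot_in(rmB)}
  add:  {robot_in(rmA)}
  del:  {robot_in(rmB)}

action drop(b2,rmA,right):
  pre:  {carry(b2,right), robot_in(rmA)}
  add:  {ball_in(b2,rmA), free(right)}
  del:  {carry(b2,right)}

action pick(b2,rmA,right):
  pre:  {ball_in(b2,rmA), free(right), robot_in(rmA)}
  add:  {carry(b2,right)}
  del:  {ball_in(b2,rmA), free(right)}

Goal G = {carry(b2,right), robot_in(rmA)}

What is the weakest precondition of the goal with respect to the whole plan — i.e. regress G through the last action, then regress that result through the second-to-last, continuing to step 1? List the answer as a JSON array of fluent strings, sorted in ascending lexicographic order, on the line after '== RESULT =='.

Work backward from the goal:
  through step 3 (pick(b2,rmA,right)): drop {carry(b2,right)}, keep {robot_in(rmA)}, require {ball_in(b2,rmA), free(right), robot_in(rmA)}
    → {ball_in(b2,rmA), free(right), robot_in(rmA)}
  through step 2 (drop(b2,rmA,right)): drop {ball_in(b2,rmA), free(right)}, keep {robot_in(rmA)}, require {carry(b2,right), robot_in(rmA)}
    → {carry(b2,right), robot_in(rmA)}
  through step 1 (go(rmB,rmA)): drop {robot_in(rmA)}, keep {carry(b2,right)}, require {robot_in(rmB)}
    → {carry(b2,right), robot_in(rmB)}

== RESULT ==
["carry(b2,right)", "robot_in(rmB)"]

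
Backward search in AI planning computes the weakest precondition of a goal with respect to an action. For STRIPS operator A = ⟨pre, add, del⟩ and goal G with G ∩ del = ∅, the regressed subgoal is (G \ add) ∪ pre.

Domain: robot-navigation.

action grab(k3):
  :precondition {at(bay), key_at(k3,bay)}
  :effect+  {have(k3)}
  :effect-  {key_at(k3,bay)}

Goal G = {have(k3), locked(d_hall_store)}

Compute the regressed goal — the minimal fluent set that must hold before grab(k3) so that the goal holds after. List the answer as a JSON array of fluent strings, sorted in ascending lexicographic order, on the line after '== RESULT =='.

Compute (G \ add) ∪ pre:
  G ∩ del = {}  (empty — regression defined)
  G \ add = {have(k3), locked(d_hall_store)} \ {have(k3)} = {locked(d_hall_store)}
  ∪ pre   = {locked(d_hall_store)} ∪ {at(bay), key_at(k3,bay)}
          = {at(bay), key_at(k3,bay), locked(d_hall_store)}

== RESULT ==
["at(bay)", "key_at(k3,bay)", "locked(d_hall_store)"]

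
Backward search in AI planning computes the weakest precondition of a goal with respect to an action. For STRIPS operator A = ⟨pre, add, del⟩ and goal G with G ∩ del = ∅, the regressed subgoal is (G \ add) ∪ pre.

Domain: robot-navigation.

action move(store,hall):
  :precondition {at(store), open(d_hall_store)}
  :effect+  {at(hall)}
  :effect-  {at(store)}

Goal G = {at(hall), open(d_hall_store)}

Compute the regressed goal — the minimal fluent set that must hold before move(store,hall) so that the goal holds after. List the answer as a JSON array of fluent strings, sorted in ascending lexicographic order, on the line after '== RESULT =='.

Compute (G \ add) ∪ pre:
  G ∩ del = {}  (empty — regression defined)
  G \ add = {at(hall), open(d_hall_store)} \ {at(hall)} = {open(d_hall_store)}
  ∪ pre   = {open(d_hall_store)} ∪ {at(store), open(d_hall_store)}
          = {at(store), open(d_hall_store)}

== RESULT ==
["at(store)", "open(d_hall_store)"]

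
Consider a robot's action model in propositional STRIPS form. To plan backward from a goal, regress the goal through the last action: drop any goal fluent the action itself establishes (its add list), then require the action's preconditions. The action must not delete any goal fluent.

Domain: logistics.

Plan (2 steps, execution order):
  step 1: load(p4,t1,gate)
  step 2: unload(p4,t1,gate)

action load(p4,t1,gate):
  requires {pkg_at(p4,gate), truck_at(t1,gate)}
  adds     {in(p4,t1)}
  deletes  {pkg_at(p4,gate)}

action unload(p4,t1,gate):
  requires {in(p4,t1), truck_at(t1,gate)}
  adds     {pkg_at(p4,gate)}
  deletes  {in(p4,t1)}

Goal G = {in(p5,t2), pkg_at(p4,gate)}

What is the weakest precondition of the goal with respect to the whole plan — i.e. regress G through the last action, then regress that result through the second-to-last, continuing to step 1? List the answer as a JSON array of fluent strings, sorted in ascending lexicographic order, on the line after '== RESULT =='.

Regress step by step:
  through step 2 (unload(p4,t1,gate)): drop {pkg_at(p4,gate)}, keep {in(p5,t2)}, require {in(p4,t1), truck_at(t1,gate)}
    → {in(p4,t1), in(p5,t2), truck_at(t1,gate)}
  through step 1 (load(p4,t1,gate)): drop {in(p4,t1)}, keep {in(p5,t2), truck_at(t1,gate)}, require {pkg_at(p4,gate), truck_at(t1,gate)}
    → {in(p5,t2), pkg_at(p4,gate), truck_at(t1,gate)}

== RESULT ==
["in(p5,t2)", "pkg_at(p4,gate)", "truck_at(t1,gate)"]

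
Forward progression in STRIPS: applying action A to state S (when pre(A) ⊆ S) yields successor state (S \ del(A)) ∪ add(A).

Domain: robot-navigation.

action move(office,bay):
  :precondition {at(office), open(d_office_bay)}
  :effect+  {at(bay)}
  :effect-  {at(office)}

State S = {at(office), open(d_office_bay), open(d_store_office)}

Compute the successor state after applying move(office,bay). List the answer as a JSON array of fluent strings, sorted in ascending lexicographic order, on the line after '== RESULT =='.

Progress:
  pre ⊆ S: {at(office), open(d_office_bay)} ⊆ S  — applicable
  S \ del = {open(d_office_bay), open(d_store_office)}
  ∪ add   = {at(bay), open(d_office_bay), open(d_store_office)}

== RESULT ==
["at(bay)", "open(d_office_bay)", "open(d_store_office)"]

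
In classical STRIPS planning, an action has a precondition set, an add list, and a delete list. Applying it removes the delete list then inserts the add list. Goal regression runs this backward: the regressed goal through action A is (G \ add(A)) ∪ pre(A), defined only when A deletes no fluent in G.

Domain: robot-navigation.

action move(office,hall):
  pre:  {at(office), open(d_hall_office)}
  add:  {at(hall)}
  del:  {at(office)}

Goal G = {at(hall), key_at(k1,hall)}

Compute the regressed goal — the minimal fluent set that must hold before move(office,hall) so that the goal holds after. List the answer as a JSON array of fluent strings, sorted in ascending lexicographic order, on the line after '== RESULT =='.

Compute (G \ add) ∪ pre:
  G ∩ del = {}  (empty — regression defined)
  G \ add = {at(hall), key_at(k1,hall)} \ {at(hall)} = {key_at(k1,hall)}
  ∪ pre   = {key_at(k1,hall)} ∪ {at(office), open(d_hall_office)}
          = {at(office), key_at(k1,hall), open(d_hall_office)}

== RESULT ==
["at(office)", "key_at(k1,hall)", "open(d_hall_office)"]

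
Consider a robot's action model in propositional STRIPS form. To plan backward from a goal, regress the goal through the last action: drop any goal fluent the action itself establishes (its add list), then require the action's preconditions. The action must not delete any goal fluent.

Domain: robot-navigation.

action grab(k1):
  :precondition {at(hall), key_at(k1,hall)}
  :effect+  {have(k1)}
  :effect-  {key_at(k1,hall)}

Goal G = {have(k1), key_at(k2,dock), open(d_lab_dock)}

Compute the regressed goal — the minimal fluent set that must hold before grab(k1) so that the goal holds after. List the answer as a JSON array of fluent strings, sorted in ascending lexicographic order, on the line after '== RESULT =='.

Regress:
  G ∩ del = {}  (empty — regression defined)
  G \ add = {have(k1), key_at(k2,dock), open(d_lab_dock)} \ {have(k1)} = {key_at(k2,dock), open(d_lab_dock)}
  ∪ pre   = {key_at(k2,dock), open(d_lab_dock)} ∪ {at(hall), key_at(k1,hall)}
          = {at(hall), key_at(k1,hall), key_at(k2,dock), open(d_lab_dock)}

== RESULT ==
["at(hall)", "key_at(k1,hall)", "key_at(k2,dock)", "open(d_lab_dock)"]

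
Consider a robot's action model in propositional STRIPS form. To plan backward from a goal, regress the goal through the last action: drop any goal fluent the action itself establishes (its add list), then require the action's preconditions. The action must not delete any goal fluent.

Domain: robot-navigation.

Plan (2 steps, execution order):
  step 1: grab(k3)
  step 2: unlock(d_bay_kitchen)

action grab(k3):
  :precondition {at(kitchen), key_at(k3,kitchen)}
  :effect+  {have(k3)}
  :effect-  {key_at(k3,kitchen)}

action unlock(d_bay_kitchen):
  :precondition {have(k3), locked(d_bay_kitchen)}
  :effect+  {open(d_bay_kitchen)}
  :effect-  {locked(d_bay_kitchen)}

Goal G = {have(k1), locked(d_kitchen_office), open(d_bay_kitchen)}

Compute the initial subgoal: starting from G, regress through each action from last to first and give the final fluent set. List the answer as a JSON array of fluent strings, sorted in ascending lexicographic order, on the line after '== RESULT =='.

Regress step by step:
  through step 2 (unlock(d_bay_kitchen)): drop {open(d_bay_kitchen)}, keep {have(k1), locked(d_kitchen_office)}, require {have(k3), locked(d_bay_kitchen)}
    → {have(k1), have(k3), locked(d_bay_kitchen), locked(d_kitchen_office)}
  through step 1 (grab(k3)): drop {have(k3)}, keep {have(k1), locked(d_bay_kitchen), locked(d_kitchen_office)}, require {at(kitchen), key_at(k3,kitchen)}
    → {at(kitchen), have(k1), key_at(k3,kitchen), locked(d_bay_kitchen), locked(d_kitchen_office)}

== RESULT ==
["at(kitchen)", "have(k1)", "key_at(k3,kitchen)", "locked(d_bay_kitchen)", "locked(d_kitchen_office)"]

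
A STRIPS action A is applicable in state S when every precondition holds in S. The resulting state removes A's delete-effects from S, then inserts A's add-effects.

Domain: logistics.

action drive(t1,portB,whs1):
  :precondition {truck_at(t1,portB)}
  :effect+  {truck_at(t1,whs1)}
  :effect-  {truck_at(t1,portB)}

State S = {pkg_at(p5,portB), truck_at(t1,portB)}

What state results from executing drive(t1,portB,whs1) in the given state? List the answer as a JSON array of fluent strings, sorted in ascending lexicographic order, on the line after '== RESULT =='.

Compute (S \ del) ∪ add:
  pre ⊆ S: {truck_at(t1,portB)} ⊆ S  — applicable
  S \ del = {pkg_at(p5,portB)}
  ∪ add   = {pkg_at(p5,portB), truck_at(t1,whs1)}

== RESULT ==
["pkg_at(p5,portB)", "truck_at(t1,whs1)"]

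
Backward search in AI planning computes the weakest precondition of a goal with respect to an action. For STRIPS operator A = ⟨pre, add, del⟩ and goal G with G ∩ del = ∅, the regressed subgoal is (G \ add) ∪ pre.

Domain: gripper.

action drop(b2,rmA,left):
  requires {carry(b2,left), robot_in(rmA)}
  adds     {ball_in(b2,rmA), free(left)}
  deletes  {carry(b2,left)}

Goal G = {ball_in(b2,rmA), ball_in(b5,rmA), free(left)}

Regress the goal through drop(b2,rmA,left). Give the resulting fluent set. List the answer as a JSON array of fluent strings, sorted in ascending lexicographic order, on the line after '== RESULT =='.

Regress:
  G ∩ del = {}  (empty — regression defined)
  G \ add = {ball_in(b2,rmA), ball_in(b5,rmA), free(left)} \ {ball_in(b2,rmA), free(left)} = {ball_in(b5,rmA)}
  ∪ pre   = {ball_in(b5,rmA)} ∪ {carry(b2,left), robot_in(rmA)}
          = {ball_in(b5,rmA), carry(b2,left), robot_in(rmA)}

== RESULT ==
["ball_in(b5,rmA)", "carry(b2,left)", "robot_in(rmA)"]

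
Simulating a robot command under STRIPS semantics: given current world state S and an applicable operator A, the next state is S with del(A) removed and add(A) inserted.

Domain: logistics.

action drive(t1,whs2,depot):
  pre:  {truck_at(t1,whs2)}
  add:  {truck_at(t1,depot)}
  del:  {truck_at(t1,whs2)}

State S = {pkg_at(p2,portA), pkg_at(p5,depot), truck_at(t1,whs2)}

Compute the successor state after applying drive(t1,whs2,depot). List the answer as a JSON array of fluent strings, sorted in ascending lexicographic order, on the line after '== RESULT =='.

Compute (S \ del) ∪ add:
  pre ⊆ S: {truck_at(t1,whs2)} ⊆ S  — applicable
  S \ del = {pkg_at(p2,portA), pkg_at(p5,depot)}
  ∪ add   = {pkg_at(p2,portA), pkg_at(p5,depot), truck_at(t1,depot)}

== RESULT ==
["pkg_at(p2,portA)", "pkg_at(p5,depot)", "truck_at(t1,depot)"]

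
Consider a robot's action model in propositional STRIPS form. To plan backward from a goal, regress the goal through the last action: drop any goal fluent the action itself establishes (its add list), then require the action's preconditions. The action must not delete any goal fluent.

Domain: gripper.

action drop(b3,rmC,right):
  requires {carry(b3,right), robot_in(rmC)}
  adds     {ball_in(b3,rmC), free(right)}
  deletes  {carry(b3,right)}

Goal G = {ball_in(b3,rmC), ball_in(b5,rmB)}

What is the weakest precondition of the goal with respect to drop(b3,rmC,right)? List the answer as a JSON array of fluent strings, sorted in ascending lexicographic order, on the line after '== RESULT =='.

Compute (G \ add) ∪ pre:
  G ∩ del = {}  (empty — regression defined)
  G \ add = {ball_in(b3,rmC), ball_in(b5,rmB)} \ {ball_in(b3,rmC), free(right)} = {ball_in(b5,rmB)}
  ∪ pre   = {ball_in(b5,rmB)} ∪ {carry(b3,right), robot_in(rmC)}
          = {ball_in(b5,rmB), carry(b3,right), robot_in(rmC)}

== RESULT ==
["ball_in(b5,rmB)", "carry(b3,right)", "robot_in(rmC)"]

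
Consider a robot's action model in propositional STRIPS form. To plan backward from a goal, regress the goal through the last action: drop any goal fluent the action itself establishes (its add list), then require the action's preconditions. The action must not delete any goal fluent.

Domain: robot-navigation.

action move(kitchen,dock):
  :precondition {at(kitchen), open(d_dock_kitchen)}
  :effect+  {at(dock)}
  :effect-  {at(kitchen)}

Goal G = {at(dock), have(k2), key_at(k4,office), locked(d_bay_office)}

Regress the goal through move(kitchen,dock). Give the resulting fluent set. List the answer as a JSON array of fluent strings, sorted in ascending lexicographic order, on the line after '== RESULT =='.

Regress:
  G ∩ del = {}  (empty — regression defined)
  G \ add = {at(dock), have(k2), key_at(k4,office), locked(d_bay_office)} \ {at(dock)} = {have(k2), key_at(k4,office), locked(d_bay_office)}
  ∪ pre   = {have(k2), key_at(k4,office), locked(d_bay_office)} ∪ {at(kitchen), open(d_dock_kitchen)}
          = {at(kitchen), have(k2), key_at(k4,office), locked(d_bay_office), open(d_dock_kitchen)}

== RESULT ==
["at(kitchen)", "have(k2)", "key_at(k4,office)", "locked(d_bay_office)", "open(d_dock_kitchen)"]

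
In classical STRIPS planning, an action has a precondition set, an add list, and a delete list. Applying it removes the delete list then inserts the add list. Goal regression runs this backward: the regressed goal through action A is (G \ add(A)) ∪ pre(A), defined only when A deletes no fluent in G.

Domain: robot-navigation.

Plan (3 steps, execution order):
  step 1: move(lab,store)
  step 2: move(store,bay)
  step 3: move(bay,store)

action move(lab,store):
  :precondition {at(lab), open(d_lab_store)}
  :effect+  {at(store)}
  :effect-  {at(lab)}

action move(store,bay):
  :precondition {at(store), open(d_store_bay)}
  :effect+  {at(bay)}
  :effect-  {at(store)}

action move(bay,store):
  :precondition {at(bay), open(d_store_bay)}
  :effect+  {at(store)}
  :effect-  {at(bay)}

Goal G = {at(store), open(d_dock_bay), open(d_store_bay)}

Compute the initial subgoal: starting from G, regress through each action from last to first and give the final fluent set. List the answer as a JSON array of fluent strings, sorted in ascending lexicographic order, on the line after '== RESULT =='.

Work backward from the goal:
  through step 3 (move(bay,store)): drop {at(store)}, keep {open(d_dock_bay), open(d_store_bay)}, require {at(bay), open(d_store_bay)}
    → {at(bay), open(d_dock_bay), open(d_store_bay)}
  through step 2 (move(store,bay)): drop {at(bay)}, keep {open(d_dock_bay), open(d_store_bay)}, require {at(store), open(d_store_bay)}
    → {at(store), open(d_dock_bay), open(d_store_bay)}
  through step 1 (move(lab,store)): drop {at(store)}, keep {open(d_dock_bay), open(d_store_bay)}, require {at(lab), open(d_lab_store)}
    → {at(lab), open(d_dock_bay), open(d_lab_store), open(d_store_bay)}

== RESULT ==
["at(lab)", "open(d_dock_bay)", "open(d_lab_store)", "open(d_store_bay)"]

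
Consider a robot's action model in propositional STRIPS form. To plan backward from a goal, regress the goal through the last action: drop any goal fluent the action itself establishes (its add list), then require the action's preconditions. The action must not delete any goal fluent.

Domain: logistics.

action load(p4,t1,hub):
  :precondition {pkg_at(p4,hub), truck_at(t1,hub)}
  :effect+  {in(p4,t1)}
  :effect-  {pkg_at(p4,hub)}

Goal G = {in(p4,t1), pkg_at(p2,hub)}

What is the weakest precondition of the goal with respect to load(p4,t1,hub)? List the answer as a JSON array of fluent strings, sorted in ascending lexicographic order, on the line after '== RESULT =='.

Compute (G \ add) ∪ pre:
  G ∩ del = {}  (empty — regression defined)
  G \ add = {in(p4,t1), pkg_at(p2,hub)} \ {in(p4,t1)} = {pkg_at(p2,hub)}
  ∪ pre   = {pkg_at(p2,hub)} ∪ {pkg_at(p4,hub), truck_at(t1,hub)}
          = {pkg_at(p2,hub), pkg_at(p4,hub), truck_at(t1,hub)}

== RESULT ==
["pkg_at(p2,hub)", "pkg_at(p4,hub)", "truck_at(t1,hub)"]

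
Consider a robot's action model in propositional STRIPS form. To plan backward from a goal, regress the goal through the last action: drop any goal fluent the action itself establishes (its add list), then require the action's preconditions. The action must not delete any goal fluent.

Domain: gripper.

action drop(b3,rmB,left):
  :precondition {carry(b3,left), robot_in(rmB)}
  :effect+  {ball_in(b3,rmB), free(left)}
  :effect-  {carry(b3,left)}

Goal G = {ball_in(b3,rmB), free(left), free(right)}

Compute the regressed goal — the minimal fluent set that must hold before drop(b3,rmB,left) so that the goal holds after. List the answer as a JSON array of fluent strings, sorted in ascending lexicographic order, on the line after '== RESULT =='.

Compute (G \ add) ∪ pre:
  G ∩ del = {}  (empty — regression defined)
  G \ add = {ball_in(b3,rmB), free(left), free(right)} \ {ball_in(b3,rmB), free(left)} = {free(right)}
  ∪ pre   = {free(right)} ∪ {carry(b3,left), robot_in(rmB)}
          = {carry(b3,left), free(right), robot_in(rmB)}

== RESULT ==
["carry(b3,left)", "free(right)", "robot_in(rmB)"]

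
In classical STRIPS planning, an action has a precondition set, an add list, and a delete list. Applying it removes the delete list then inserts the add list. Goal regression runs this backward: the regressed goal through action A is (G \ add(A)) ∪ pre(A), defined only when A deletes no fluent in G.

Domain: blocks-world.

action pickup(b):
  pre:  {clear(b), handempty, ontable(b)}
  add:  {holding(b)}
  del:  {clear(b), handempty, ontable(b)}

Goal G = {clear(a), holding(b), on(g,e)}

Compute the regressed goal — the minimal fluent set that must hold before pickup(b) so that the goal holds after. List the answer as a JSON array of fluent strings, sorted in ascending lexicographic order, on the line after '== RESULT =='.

Regress:
  G ∩ del = {}  (empty — regression defined)
  G \ add = {clear(a), holding(b), on(g,e)} \ {holding(b)} = {clear(a), on(g,e)}
  ∪ pre   = {clear(a), on(g,e)} ∪ {clear(b), handempty, ontable(b)}
          = {clear(a), clear(b), handempty, on(g,e), ontable(b)}

== RESULT ==
["clear(a)", "clear(b)", "handempty", "on(g,e)", "ontable(b)"]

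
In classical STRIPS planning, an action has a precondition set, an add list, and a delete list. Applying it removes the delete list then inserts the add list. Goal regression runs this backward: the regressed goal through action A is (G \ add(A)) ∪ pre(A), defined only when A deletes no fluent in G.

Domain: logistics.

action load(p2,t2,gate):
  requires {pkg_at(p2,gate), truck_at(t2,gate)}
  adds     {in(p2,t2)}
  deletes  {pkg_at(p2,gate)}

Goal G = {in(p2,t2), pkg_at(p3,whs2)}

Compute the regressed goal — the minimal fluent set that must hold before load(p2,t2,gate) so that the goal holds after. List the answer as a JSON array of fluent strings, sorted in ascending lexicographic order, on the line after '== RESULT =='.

Compute (G \ add) ∪ pre:
  G ∩ del = {}  (empty — regression defined)
  G \ add = {in(p2,t2), pkg_at(p3,whs2)} \ {in(p2,t2)} = {pkg_at(p3,whs2)}
  ∪ pre   = {pkg_at(p3,whs2)} ∪ {pkg_at(p2,gate), truck_at(t2,gate)}
          = {pkg_at(p2,gate), pkg_at(p3,whs2), truck_at(t2,gate)}

== RESULT ==
["pkg_at(p2,gate)", "pkg_at(p3,whs2)", "truck_at(t2,gate)"]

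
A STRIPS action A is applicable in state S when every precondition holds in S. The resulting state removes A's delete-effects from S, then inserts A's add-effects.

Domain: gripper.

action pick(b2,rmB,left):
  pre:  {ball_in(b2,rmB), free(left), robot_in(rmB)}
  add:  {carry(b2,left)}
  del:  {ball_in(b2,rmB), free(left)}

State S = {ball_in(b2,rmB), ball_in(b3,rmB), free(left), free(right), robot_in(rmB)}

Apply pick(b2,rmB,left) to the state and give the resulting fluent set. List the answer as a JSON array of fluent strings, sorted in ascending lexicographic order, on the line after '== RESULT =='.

Progress:
  pre ⊆ S: {ball_in(b2,rmB), free(left), robot_in(rmB)} ⊆ S  — applicable
  S \ del = {ball_in(b3,rmB), free(right), robot_in(rmB)}
  ∪ add   = {ball_in(b3,rmB), carry(b2,left), free(right), robot_in(rmB)}

== RESULT ==
["ball_in(b3,rmB)", "carry(b2,left)", "free(right)", "robot_in(rmB)"]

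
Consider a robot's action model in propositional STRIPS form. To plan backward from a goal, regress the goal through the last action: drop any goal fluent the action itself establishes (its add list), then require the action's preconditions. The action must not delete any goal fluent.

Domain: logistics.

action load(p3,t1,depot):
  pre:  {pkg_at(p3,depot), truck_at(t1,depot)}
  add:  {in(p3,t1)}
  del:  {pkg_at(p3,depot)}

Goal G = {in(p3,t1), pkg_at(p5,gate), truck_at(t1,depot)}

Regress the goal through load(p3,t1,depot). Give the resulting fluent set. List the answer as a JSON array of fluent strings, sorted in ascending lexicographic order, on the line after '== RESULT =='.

Regress:
  G ∩ del = {}  (empty — regression defined)
  G \ add = {in(p3,t1), pkg_at(p5,gate), truck_at(t1,depot)} \ {in(p3,t1)} = {pkg_at(p5,gate), truck_at(t1,depot)}
  ∪ pre   = {pkg_at(p5,gate), truck_at(t1,depot)} ∪ {pkg_at(p3,depot), truck_at(t1,depot)}
          = {pkg_at(p3,depot), pkg_at(p5,gate), truck_at(t1,depot)}

== RESULT ==
["pkg_at(p3,depot)", "pkg_at(p5,gate)", "truck_at(t1,depot)"]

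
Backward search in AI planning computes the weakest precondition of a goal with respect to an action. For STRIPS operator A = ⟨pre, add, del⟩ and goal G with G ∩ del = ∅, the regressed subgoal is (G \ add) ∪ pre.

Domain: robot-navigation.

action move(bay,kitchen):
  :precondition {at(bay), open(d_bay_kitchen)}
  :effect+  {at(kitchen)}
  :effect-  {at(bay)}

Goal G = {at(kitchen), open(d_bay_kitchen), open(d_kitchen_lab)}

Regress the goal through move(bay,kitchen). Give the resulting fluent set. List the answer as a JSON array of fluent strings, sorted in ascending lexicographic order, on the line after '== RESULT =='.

Regress:
  G ∩ del = {}  (empty — regression defined)
  G \ add = {at(kitchen), open(d_bay_kitchen), open(d_kitchen_lab)} \ {at(kitchen)} = {open(d_bay_kitchen), open(d_kitchen_lab)}
  ∪ pre   = {open(d_bay_kitchen), open(d_kitchen_lab)} ∪ {at(bay), open(d_bay_kitchen)}
          = {at(bay), open(d_bay_kitchen), open(d_kitchen_lab)}

== RESULT ==
["at(bay)", "open(d_bay_kitchen)", "open(d_kitchen_lab)"]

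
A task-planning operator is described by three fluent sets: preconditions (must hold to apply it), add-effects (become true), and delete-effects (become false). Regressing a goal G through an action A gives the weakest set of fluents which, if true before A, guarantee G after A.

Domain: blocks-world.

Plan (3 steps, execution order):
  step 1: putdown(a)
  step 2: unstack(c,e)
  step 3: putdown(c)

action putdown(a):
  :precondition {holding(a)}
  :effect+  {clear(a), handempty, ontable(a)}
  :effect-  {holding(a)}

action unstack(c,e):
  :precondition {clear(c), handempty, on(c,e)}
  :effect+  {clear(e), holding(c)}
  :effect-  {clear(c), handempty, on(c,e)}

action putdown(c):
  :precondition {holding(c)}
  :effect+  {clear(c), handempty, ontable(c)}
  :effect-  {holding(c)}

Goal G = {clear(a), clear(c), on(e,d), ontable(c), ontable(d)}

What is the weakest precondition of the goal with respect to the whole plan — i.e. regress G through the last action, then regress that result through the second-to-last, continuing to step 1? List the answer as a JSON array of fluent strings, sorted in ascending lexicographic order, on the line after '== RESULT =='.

Work backward from the goal:
  through step 3 (putdown(c)): drop {clear(c), ontable(c)}, keep {clear(a), on(e,d), ontable(d)}, require {holding(c)}
    → {clear(a), holding(c), on(e,d), ontable(d)}
  through step 2 (unstack(c,e)): drop {holding(c)}, keep {clear(a), on(e,d), ontable(d)}, require {clear(c), handempty, on(c,e)}
    → {clear(a), clear(c), handempty, on(c,e), on(e,d), ontable(d)}
  through step 1 (putdown(a)): drop {clear(a), handempty}, keep {clear(c), on(c,e), on(e,d), ontable(d)}, require {holding(a)}
    → {clear(c), holding(a), on(c,e), on(e,d), ontable(d)}

== RESULT ==
["clear(c)", "holding(a)", "on(c,e)", "on(e,d)", "ontable(d)"]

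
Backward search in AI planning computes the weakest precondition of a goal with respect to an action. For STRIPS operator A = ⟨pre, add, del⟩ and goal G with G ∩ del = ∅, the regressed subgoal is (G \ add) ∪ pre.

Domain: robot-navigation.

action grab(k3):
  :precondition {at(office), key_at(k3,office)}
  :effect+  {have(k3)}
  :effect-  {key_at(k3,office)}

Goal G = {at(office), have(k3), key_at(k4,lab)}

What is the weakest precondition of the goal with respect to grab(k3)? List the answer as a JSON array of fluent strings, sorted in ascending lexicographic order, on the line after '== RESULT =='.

Compute (G \ add) ∪ pre:
  G ∩ del = {}  (empty — regression defined)
  G \ add = {at(office), have(k3), key_at(k4,lab)} \ {have(k3)} = {at(office), key_at(k4,lab)}
  ∪ pre   = {at(office), key_at(k4,lab)} ∪ {at(office), key_at(k3,office)}
          = {at(office), key_at(k3,office), key_at(k4,lab)}

== RESULT ==
["at(office)", "key_at(k3,office)", "key_at(k4,lab)"]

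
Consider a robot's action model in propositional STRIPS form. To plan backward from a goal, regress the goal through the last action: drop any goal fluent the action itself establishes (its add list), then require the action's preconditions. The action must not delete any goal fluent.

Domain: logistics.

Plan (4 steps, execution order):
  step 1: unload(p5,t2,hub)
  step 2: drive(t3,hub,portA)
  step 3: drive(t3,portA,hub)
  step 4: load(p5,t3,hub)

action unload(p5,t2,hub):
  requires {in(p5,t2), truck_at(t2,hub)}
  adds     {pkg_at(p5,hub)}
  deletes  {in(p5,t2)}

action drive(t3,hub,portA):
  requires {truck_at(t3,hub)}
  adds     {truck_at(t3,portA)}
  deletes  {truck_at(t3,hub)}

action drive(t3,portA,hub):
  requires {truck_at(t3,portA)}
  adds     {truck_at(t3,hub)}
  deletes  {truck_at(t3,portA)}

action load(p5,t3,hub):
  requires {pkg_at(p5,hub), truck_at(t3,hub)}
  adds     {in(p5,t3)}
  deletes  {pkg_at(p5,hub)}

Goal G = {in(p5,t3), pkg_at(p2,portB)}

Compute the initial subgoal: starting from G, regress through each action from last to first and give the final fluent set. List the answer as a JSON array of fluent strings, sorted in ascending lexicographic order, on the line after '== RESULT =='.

Regress step by step:
  through step 4 (load(p5,t3,hub)): drop {in(p5,t3)}, keep {pkg_at(p2,portB)}, require {pkg_at(p5,hub), truck_at(t3,hub)}
    → {pkg_at(p2,portB), pkg_at(p5,hub), truck_at(t3,hub)}
  through step 3 (drive(t3,portA,hub)): drop {truck_at(t3,hub)}, keep {pkg_at(p2,portB), pkg_at(p5,hub)}, require {truck_at(t3,portA)}
    → {pkg_at(p2,portB), pkg_at(p5,hub), truck_at(t3,portA)}
  through step 2 (drive(t3,hub,portA)): drop {truck_at(t3,portA)}, keep {pkg_at(p2,portB), pkg_at(p5,hub)}, require {truck_at(t3,hub)}
    → {pkg_at(p2,portB), pkg_at(p5,hub), truck_at(t3,hub)}
  through step 1 (unload(p5,t2,hub)): drop {pkg_at(p5,hub)}, keep {pkg_at(p2,portB), truck_at(t3,hub)}, require {in(p5,t2), truck_at(t2,hub)}
    → {in(p5,t2), pkg_at(p2,portB), truck_at(t2,hub), truck_at(t3,hub)}

== RESULT ==
["in(p5,t2)", "pkg_at(p2,portB)", "truck_at(t2,hub)", "truck_at(t3,hub)"]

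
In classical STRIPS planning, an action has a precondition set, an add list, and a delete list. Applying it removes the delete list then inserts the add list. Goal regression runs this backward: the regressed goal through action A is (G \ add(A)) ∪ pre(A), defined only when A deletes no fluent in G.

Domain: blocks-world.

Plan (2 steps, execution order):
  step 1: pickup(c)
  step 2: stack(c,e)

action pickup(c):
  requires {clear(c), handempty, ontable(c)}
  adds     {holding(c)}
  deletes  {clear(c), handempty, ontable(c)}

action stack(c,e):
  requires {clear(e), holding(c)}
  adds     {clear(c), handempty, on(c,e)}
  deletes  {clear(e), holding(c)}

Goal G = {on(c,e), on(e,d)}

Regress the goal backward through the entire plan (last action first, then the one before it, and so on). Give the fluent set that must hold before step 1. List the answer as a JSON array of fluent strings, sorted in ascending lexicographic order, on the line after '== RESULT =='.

Regress step by step:
  through step 2 (stack(c,e)): drop {on(c,e)}, keep {on(e,d)}, require {clear(e), holding(c)}
    → {clear(e), holding(c), on(e,d)}
  through step 1 (pickup(c)): drop {holding(c)}, keep {clear(e), on(e,d)}, require {clear(c), handempty, ontable(c)}
    → {clear(c), clear(e), handempty, on(e,d), ontable(c)}

== RESULT ==
["clear(c)", "clear(e)", "handempty", "on(e,d)", "ontable(c)"]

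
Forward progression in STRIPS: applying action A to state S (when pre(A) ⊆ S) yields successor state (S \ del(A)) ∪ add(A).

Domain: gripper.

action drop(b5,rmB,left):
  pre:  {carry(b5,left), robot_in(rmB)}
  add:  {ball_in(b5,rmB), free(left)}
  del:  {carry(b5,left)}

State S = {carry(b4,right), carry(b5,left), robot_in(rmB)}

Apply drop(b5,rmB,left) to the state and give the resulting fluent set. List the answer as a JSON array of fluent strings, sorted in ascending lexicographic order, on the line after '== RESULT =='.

Compute (S \ del) ∪ add:
  pre ⊆ S: {carry(b5,left), robot_in(rmB)} ⊆ S  — applicable
  S \ del = {carry(b4,right), robot_in(rmB)}
  ∪ add   = {ball_in(b5,rmB), carry(b4,right), free(left), robot_in(rmB)}

== RESULT ==
["ball_in(b5,rmB)", "carry(b4,right)", "free(left)", "robot_in(rmB)"]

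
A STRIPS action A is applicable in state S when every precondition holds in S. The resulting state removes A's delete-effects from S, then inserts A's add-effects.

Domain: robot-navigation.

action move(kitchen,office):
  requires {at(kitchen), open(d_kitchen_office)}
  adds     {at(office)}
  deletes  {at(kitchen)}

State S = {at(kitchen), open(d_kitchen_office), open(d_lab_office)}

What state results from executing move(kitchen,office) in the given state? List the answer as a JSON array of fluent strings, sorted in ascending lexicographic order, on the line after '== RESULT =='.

Progress:
  pre ⊆ S: {at(kitchen), open(d_kitchen_office)} ⊆ S  — applicable
  S \ del = {open(d_kitchen_office), open(d_lab_office)}
  ∪ add   = {at(office), open(d_kitchen_office), open(d_lab_office)}

== RESULT ==
["at(office)", "open(d_kitchen_office)", "open(d_lab_office)"]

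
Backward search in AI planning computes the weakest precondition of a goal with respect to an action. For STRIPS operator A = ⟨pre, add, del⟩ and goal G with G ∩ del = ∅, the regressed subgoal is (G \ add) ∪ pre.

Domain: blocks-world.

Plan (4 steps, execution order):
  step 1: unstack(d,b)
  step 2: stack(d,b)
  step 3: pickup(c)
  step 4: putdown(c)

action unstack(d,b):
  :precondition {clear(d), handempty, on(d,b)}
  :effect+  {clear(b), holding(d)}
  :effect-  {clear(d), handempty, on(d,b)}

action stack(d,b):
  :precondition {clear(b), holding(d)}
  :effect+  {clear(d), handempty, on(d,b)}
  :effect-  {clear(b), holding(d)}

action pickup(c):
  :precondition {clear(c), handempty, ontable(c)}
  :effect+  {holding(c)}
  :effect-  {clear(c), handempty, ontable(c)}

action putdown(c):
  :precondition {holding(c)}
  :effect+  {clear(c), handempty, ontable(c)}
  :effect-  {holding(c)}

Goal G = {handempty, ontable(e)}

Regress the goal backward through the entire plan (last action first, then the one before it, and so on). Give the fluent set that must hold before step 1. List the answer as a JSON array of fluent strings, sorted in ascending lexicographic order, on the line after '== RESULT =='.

Work backward from the goal:
  through step 4 (putdown(c)): drop {handempty}, keep {ontable(e)}, require {holding(c)}
    → {holding(c), ontable(e)}
  through step 3 (pickup(c)): drop {holding(c)}, keep {ontable(e)}, require {clear(c), handempty, ontable(c)}
    → {clear(c), handempty, ontable(c), ontable(e)}
  through step 2 (stack(d,b)): drop {handempty}, keep {clear(c), ontable(c), ontable(e)}, require {clear(b), holding(d)}
    → {clear(b), clear(c), holding(d), ontable(c), ontable(e)}
  through step 1 (unstack(d,b)): drop {clear(b), holding(d)}, keep {clear(c), ontable(c), ontable(e)}, require {clear(d), handempty, on(d,b)}
    → {clear(c), clear(d), handempty, on(d,b), ontable(c), ontable(e)}

== RESULT ==
["clear(c)", "clear(d)", "handempty", "on(d,b)", "ontable(c)", "ontable(e)"]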